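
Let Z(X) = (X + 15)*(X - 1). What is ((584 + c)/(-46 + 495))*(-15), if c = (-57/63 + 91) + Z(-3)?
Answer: -65740/3143 ≈ -20.916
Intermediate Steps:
Z(X) = (-1 + X)*(15 + X) (Z(X) = (15 + X)*(-1 + X) = (-1 + X)*(15 + X))
c = 884/21 (c = (-57/63 + 91) + (-15 + (-3)² + 14*(-3)) = (-57*1/63 + 91) + (-15 + 9 - 42) = (-19/21 + 91) - 48 = 1892/21 - 48 = 884/21 ≈ 42.095)
((584 + c)/(-46 + 495))*(-15) = ((584 + 884/21)/(-46 + 495))*(-15) = ((13148/21)/449)*(-15) = ((13148/21)*(1/449))*(-15) = (13148/9429)*(-15) = -65740/3143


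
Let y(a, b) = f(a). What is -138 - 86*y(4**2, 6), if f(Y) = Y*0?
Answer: -138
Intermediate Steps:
f(Y) = 0
y(a, b) = 0
-138 - 86*y(4**2, 6) = -138 - 86*0 = -138 + 0 = -138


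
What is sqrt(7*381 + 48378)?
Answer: sqrt(51045) ≈ 225.93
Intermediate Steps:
sqrt(7*381 + 48378) = sqrt(2667 + 48378) = sqrt(51045)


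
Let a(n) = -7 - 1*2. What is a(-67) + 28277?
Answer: 28268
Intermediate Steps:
a(n) = -9 (a(n) = -7 - 2 = -9)
a(-67) + 28277 = -9 + 28277 = 28268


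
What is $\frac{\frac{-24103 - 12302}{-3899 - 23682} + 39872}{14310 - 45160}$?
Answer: $- \frac{1099746037}{850873850} \approx -1.2925$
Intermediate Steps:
$\frac{\frac{-24103 - 12302}{-3899 - 23682} + 39872}{14310 - 45160} = \frac{- \frac{36405}{-27581} + 39872}{-30850} = \left(\left(-36405\right) \left(- \frac{1}{27581}\right) + 39872\right) \left(- \frac{1}{30850}\right) = \left(\frac{36405}{27581} + 39872\right) \left(- \frac{1}{30850}\right) = \frac{1099746037}{27581} \left(- \frac{1}{30850}\right) = - \frac{1099746037}{850873850}$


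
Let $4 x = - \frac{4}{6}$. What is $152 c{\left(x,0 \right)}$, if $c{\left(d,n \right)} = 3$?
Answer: $456$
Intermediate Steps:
$x = - \frac{1}{6}$ ($x = \frac{\left(-4\right) \frac{1}{6}}{4} = \frac{1}{4} \left(- \frac{2}{3}\right) = - \frac{1}{6} \approx -0.16667$)
$152 c{\left(x,0 \right)} = 152 \cdot 3 = 456$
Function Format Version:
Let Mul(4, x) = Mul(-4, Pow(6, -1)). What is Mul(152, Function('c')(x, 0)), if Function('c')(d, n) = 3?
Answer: 456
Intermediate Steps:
x = Rational(-1, 6) (x = Mul(Rational(1, 4), Mul(-4, Pow(6, -1))) = Mul(Rational(1, 4), Mul(-4, Rational(1, 6))) = Mul(Rational(1, 4), Rational(-2, 3)) = Rational(-1, 6) ≈ -0.16667)
Mul(152, Function('c')(x, 0)) = Mul(152, 3) = 456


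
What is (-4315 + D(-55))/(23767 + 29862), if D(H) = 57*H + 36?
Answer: -7414/53629 ≈ -0.13825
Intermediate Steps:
D(H) = 36 + 57*H
(-4315 + D(-55))/(23767 + 29862) = (-4315 + (36 + 57*(-55)))/(23767 + 29862) = (-4315 + (36 - 3135))/53629 = (-4315 - 3099)*(1/53629) = -7414*1/53629 = -7414/53629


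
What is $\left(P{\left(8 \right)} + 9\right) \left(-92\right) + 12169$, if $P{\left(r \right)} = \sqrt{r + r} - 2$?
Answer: $11157$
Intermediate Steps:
$P{\left(r \right)} = -2 + \sqrt{2} \sqrt{r}$ ($P{\left(r \right)} = \sqrt{2 r} - 2 = \sqrt{2} \sqrt{r} - 2 = -2 + \sqrt{2} \sqrt{r}$)
$\left(P{\left(8 \right)} + 9\right) \left(-92\right) + 12169 = \left(\left(-2 + \sqrt{2} \sqrt{8}\right) + 9\right) \left(-92\right) + 12169 = \left(\left(-2 + \sqrt{2} \cdot 2 \sqrt{2}\right) + 9\right) \left(-92\right) + 12169 = \left(\left(-2 + 4\right) + 9\right) \left(-92\right) + 12169 = \left(2 + 9\right) \left(-92\right) + 12169 = 11 \left(-92\right) + 12169 = -1012 + 12169 = 11157$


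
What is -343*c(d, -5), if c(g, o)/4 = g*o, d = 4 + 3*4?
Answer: 109760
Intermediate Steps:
d = 16 (d = 4 + 12 = 16)
c(g, o) = 4*g*o (c(g, o) = 4*(g*o) = 4*g*o)
-343*c(d, -5) = -1372*16*(-5) = -343*(-320) = 109760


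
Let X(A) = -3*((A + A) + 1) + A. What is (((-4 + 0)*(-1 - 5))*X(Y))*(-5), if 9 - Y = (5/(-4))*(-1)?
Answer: 5010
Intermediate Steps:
Y = 31/4 (Y = 9 - 5/(-4)*(-1) = 9 - 5*(-¼)*(-1) = 9 - (-5)*(-1)/4 = 9 - 1*5/4 = 9 - 5/4 = 31/4 ≈ 7.7500)
X(A) = -3 - 5*A (X(A) = -3*(2*A + 1) + A = -3*(1 + 2*A) + A = (-3 - 6*A) + A = -3 - 5*A)
(((-4 + 0)*(-1 - 5))*X(Y))*(-5) = (((-4 + 0)*(-1 - 5))*(-3 - 5*31/4))*(-5) = ((-4*(-6))*(-3 - 155/4))*(-5) = (24*(-167/4))*(-5) = -1002*(-5) = 5010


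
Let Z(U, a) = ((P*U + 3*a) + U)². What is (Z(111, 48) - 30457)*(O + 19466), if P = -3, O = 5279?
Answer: -603109885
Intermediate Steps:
Z(U, a) = (-2*U + 3*a)² (Z(U, a) = ((-3*U + 3*a) + U)² = (-2*U + 3*a)²)
(Z(111, 48) - 30457)*(O + 19466) = ((-2*111 + 3*48)² - 30457)*(5279 + 19466) = ((-222 + 144)² - 30457)*24745 = ((-78)² - 30457)*24745 = (6084 - 30457)*24745 = -24373*24745 = -603109885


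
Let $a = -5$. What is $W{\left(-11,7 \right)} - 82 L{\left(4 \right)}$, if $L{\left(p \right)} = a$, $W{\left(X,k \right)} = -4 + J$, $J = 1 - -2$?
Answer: $409$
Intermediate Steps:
$J = 3$ ($J = 1 + 2 = 3$)
$W{\left(X,k \right)} = -1$ ($W{\left(X,k \right)} = -4 + 3 = -1$)
$L{\left(p \right)} = -5$
$W{\left(-11,7 \right)} - 82 L{\left(4 \right)} = -1 - -410 = -1 + 410 = 409$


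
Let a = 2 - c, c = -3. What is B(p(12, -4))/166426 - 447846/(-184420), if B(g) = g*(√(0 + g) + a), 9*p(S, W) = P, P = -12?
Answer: 55898991697/23019212190 - 4*I*√3/748917 ≈ 2.4284 - 9.251e-6*I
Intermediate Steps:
p(S, W) = -4/3 (p(S, W) = (⅑)*(-12) = -4/3)
a = 5 (a = 2 - 1*(-3) = 2 + 3 = 5)
B(g) = g*(5 + √g) (B(g) = g*(√(0 + g) + 5) = g*(√g + 5) = g*(5 + √g))
B(p(12, -4))/166426 - 447846/(-184420) = ((-4/3)^(3/2) + 5*(-4/3))/166426 - 447846/(-184420) = (-8*I*√3/9 - 20/3)*(1/166426) - 447846*(-1/184420) = (-20/3 - 8*I*√3/9)*(1/166426) + 223923/92210 = (-10/249639 - 4*I*√3/748917) + 223923/92210 = 55898991697/23019212190 - 4*I*√3/748917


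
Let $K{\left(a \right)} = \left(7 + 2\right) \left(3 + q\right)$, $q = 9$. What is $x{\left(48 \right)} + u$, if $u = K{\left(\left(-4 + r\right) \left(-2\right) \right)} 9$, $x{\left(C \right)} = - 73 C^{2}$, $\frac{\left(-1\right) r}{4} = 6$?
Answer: $-167220$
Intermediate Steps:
$r = -24$ ($r = \left(-4\right) 6 = -24$)
$K{\left(a \right)} = 108$ ($K{\left(a \right)} = \left(7 + 2\right) \left(3 + 9\right) = 9 \cdot 12 = 108$)
$u = 972$ ($u = 108 \cdot 9 = 972$)
$x{\left(48 \right)} + u = - 73 \cdot 48^{2} + 972 = \left(-73\right) 2304 + 972 = -168192 + 972 = -167220$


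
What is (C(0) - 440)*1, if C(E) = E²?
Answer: -440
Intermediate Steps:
(C(0) - 440)*1 = (0² - 440)*1 = (0 - 440)*1 = -440*1 = -440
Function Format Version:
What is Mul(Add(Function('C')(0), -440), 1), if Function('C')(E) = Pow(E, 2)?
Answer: -440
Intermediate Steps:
Mul(Add(Function('C')(0), -440), 1) = Mul(Add(Pow(0, 2), -440), 1) = Mul(Add(0, -440), 1) = Mul(-440, 1) = -440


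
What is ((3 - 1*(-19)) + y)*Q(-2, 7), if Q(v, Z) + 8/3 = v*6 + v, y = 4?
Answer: -1300/3 ≈ -433.33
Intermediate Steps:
Q(v, Z) = -8/3 + 7*v (Q(v, Z) = -8/3 + (v*6 + v) = -8/3 + (6*v + v) = -8/3 + 7*v)
((3 - 1*(-19)) + y)*Q(-2, 7) = ((3 - 1*(-19)) + 4)*(-8/3 + 7*(-2)) = ((3 + 19) + 4)*(-8/3 - 14) = (22 + 4)*(-50/3) = 26*(-50/3) = -1300/3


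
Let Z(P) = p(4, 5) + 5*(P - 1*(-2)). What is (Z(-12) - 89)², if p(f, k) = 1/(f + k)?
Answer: 1562500/81 ≈ 19290.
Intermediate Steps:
Z(P) = 91/9 + 5*P (Z(P) = 1/(4 + 5) + 5*(P - 1*(-2)) = 1/9 + 5*(P + 2) = ⅑ + 5*(2 + P) = ⅑ + (10 + 5*P) = 91/9 + 5*P)
(Z(-12) - 89)² = ((91/9 + 5*(-12)) - 89)² = ((91/9 - 60) - 89)² = (-449/9 - 89)² = (-1250/9)² = 1562500/81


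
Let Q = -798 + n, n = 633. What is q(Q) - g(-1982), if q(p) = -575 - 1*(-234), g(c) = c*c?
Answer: -3928665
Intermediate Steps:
Q = -165 (Q = -798 + 633 = -165)
g(c) = c²
q(p) = -341 (q(p) = -575 + 234 = -341)
q(Q) - g(-1982) = -341 - 1*(-1982)² = -341 - 1*3928324 = -341 - 3928324 = -3928665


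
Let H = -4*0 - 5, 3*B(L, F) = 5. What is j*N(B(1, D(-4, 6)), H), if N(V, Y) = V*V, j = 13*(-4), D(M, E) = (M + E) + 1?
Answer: -1300/9 ≈ -144.44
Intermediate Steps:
D(M, E) = 1 + E + M (D(M, E) = (E + M) + 1 = 1 + E + M)
j = -52
B(L, F) = 5/3 (B(L, F) = (1/3)*5 = 5/3)
H = -5 (H = 0 - 5 = -5)
N(V, Y) = V**2
j*N(B(1, D(-4, 6)), H) = -52*(5/3)**2 = -52*25/9 = -1300/9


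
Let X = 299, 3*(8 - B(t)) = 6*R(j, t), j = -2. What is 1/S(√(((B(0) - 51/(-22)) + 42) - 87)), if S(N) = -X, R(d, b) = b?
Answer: -1/299 ≈ -0.0033445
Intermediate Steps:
B(t) = 8 - 2*t
S(N) = -299 (S(N) = -1*299 = -299)
1/S(√(((B(0) - 51/(-22)) + 42) - 87)) = 1/(-299) = -1/299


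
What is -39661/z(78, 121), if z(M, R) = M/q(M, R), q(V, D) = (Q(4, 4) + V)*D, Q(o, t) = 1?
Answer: -379119499/78 ≈ -4.8605e+6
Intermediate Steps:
q(V, D) = D*(1 + V) (q(V, D) = (1 + V)*D = D*(1 + V))
z(M, R) = M/(R*(1 + M)) (z(M, R) = M/((R*(1 + M))) = M*(1/(R*(1 + M))) = M/(R*(1 + M)))
-39661/z(78, 121) = -39661/(78/(121*(1 + 78))) = -39661/(78*(1/121)/79) = -39661/(78*(1/121)*(1/79)) = -39661/78/9559 = -39661*9559/78 = -379119499/78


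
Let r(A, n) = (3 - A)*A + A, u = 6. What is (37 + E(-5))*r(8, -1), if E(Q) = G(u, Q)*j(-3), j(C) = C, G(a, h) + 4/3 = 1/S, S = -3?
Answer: -1344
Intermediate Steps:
G(a, h) = -5/3 (G(a, h) = -4/3 + 1/(-3) = -4/3 - ⅓ = -5/3)
E(Q) = 5 (E(Q) = -5/3*(-3) = 5)
r(A, n) = A + A*(3 - A) (r(A, n) = A*(3 - A) + A = A + A*(3 - A))
(37 + E(-5))*r(8, -1) = (37 + 5)*(8*(4 - 1*8)) = 42*(8*(4 - 8)) = 42*(8*(-4)) = 42*(-32) = -1344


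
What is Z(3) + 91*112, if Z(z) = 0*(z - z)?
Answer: 10192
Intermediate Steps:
Z(z) = 0 (Z(z) = 0*0 = 0)
Z(3) + 91*112 = 0 + 91*112 = 0 + 10192 = 10192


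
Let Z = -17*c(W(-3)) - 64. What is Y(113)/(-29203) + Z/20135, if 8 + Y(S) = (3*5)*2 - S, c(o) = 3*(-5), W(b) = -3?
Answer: 7410058/588002405 ≈ 0.012602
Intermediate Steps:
c(o) = -15
Y(S) = 22 - S (Y(S) = -8 + ((3*5)*2 - S) = -8 + (15*2 - S) = -8 + (30 - S) = 22 - S)
Z = 191 (Z = -17*(-15) - 64 = 255 - 64 = 191)
Y(113)/(-29203) + Z/20135 = (22 - 1*113)/(-29203) + 191/20135 = (22 - 113)*(-1/29203) + 191*(1/20135) = -91*(-1/29203) + 191/20135 = 91/29203 + 191/20135 = 7410058/588002405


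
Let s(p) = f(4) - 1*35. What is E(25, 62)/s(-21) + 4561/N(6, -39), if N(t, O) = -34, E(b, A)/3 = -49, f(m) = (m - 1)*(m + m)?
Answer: -45173/374 ≈ -120.78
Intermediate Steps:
f(m) = 2*m*(-1 + m) (f(m) = (-1 + m)*(2*m) = 2*m*(-1 + m))
E(b, A) = -147 (E(b, A) = 3*(-49) = -147)
s(p) = -11 (s(p) = 2*4*(-1 + 4) - 1*35 = 2*4*3 - 35 = 24 - 35 = -11)
E(25, 62)/s(-21) + 4561/N(6, -39) = -147/(-11) + 4561/(-34) = -147*(-1/11) + 4561*(-1/34) = 147/11 - 4561/34 = -45173/374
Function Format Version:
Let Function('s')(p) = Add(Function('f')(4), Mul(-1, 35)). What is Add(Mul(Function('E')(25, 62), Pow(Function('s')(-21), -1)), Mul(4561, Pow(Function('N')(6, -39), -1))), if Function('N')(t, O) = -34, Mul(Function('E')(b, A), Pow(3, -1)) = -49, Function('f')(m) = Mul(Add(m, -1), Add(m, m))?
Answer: Rational(-45173, 374) ≈ -120.78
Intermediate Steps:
Function('f')(m) = Mul(2, m, Add(-1, m)) (Function('f')(m) = Mul(Add(-1, m), Mul(2, m)) = Mul(2, m, Add(-1, m)))
Function('E')(b, A) = -147 (Function('E')(b, A) = Mul(3, -49) = -147)
Function('s')(p) = -11 (Function('s')(p) = Add(Mul(2, 4, Add(-1, 4)), Mul(-1, 35)) = Add(Mul(2, 4, 3), -35) = Add(24, -35) = -11)
Add(Mul(Function('E')(25, 62), Pow(Function('s')(-21), -1)), Mul(4561, Pow(Function('N')(6, -39), -1))) = Add(Mul(-147, Pow(-11, -1)), Mul(4561, Pow(-34, -1))) = Add(Mul(-147, Rational(-1, 11)), Mul(4561, Rational(-1, 34))) = Add(Rational(147, 11), Rational(-4561, 34)) = Rational(-45173, 374)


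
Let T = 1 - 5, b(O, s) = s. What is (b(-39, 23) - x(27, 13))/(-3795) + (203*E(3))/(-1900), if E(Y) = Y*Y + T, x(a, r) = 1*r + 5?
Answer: -154457/288420 ≈ -0.53553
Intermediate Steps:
T = -4
x(a, r) = 5 + r (x(a, r) = r + 5 = 5 + r)
E(Y) = -4 + Y**2 (E(Y) = Y*Y - 4 = Y**2 - 4 = -4 + Y**2)
(b(-39, 23) - x(27, 13))/(-3795) + (203*E(3))/(-1900) = (23 - (5 + 13))/(-3795) + (203*(-4 + 3**2))/(-1900) = (23 - 1*18)*(-1/3795) + (203*(-4 + 9))*(-1/1900) = (23 - 18)*(-1/3795) + (203*5)*(-1/1900) = 5*(-1/3795) + 1015*(-1/1900) = -1/759 - 203/380 = -154457/288420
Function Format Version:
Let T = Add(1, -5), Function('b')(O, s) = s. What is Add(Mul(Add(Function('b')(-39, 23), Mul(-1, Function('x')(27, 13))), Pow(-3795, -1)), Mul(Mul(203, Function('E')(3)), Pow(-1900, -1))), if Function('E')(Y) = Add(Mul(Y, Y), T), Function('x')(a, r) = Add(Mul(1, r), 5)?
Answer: Rational(-154457, 288420) ≈ -0.53553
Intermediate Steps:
T = -4
Function('x')(a, r) = Add(5, r) (Function('x')(a, r) = Add(r, 5) = Add(5, r))
Function('E')(Y) = Add(-4, Pow(Y, 2)) (Function('E')(Y) = Add(Mul(Y, Y), -4) = Add(Pow(Y, 2), -4) = Add(-4, Pow(Y, 2)))
Add(Mul(Add(Function('b')(-39, 23), Mul(-1, Function('x')(27, 13))), Pow(-3795, -1)), Mul(Mul(203, Function('E')(3)), Pow(-1900, -1))) = Add(Mul(Add(23, Mul(-1, Add(5, 13))), Pow(-3795, -1)), Mul(Mul(203, Add(-4, Pow(3, 2))), Pow(-1900, -1))) = Add(Mul(Add(23, Mul(-1, 18)), Rational(-1, 3795)), Mul(Mul(203, Add(-4, 9)), Rational(-1, 1900))) = Add(Mul(Add(23, -18), Rational(-1, 3795)), Mul(Mul(203, 5), Rational(-1, 1900))) = Add(Mul(5, Rational(-1, 3795)), Mul(1015, Rational(-1, 1900))) = Add(Rational(-1, 759), Rational(-203, 380)) = Rational(-154457, 288420)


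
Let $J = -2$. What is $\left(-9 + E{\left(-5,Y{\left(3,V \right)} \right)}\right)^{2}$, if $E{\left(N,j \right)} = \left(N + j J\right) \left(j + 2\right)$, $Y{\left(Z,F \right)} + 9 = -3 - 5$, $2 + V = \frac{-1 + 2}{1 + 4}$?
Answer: $197136$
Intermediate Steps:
$V = - \frac{9}{5}$ ($V = -2 + \frac{-1 + 2}{1 + 4} = -2 + 1 \cdot \frac{1}{5} = -2 + \frac{1}{5} = - \frac{9}{5} \approx -1.8$)
$Y{\left(Z,F \right)} = -17$ ($Y{\left(Z,F \right)} = -9 - 8 = -17$)
$E{\left(N,j \right)} = \left(2 + j\right) \left(N - 2 j\right)$ ($E{\left(N,j \right)} = \left(N + j \left(-2\right)\right) \left(j + 2\right) = \left(N - 2 j\right) \left(2 + j\right) = \left(2 + j\right) \left(N - 2 j\right)$)
$\left(-9 + E{\left(-5,Y{\left(3,V \right)} \right)}\right)^{2} = \left(-9 - \left(-143 + 578\right)\right)^{2} = \left(-9 + \left(68 - 578 - 10 + 85\right)\right)^{2} = \left(-9 - 435\right)^{2} = \left(-444\right)^{2} = 197136$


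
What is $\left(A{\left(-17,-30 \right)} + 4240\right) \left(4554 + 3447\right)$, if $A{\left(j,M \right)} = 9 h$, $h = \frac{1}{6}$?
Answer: $\frac{67872483}{2} \approx 3.3936 \cdot 10^{7}$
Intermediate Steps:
$h = \frac{1}{6} \approx 0.16667$
$A{\left(j,M \right)} = \frac{3}{2}$ ($A{\left(j,M \right)} = 9 \cdot \frac{1}{6} = \frac{3}{2}$)
$\left(A{\left(-17,-30 \right)} + 4240\right) \left(4554 + 3447\right) = \left(\frac{3}{2} + 4240\right) \left(4554 + 3447\right) = \frac{8483}{2} \cdot 8001 = \frac{67872483}{2}$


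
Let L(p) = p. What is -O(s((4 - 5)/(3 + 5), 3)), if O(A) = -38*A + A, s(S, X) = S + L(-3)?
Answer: -925/8 ≈ -115.63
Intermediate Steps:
s(S, X) = -3 + S (s(S, X) = S - 3 = -3 + S)
O(A) = -37*A
-O(s((4 - 5)/(3 + 5), 3)) = -(-37)*(-3 + (4 - 5)/(3 + 5)) = -(-37)*(-3 - 1/8) = -(-37)*(-25)/8 = -1*925/8 = -925/8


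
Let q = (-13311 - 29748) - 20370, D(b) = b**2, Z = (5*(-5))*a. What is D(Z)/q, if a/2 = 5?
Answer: -62500/63429 ≈ -0.98535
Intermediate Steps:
a = 10 (a = 2*5 = 10)
Z = -250 (Z = (5*(-5))*10 = -25*10 = -250)
q = -63429 (q = -43059 - 20370 = -63429)
D(Z)/q = (-250)**2/(-63429) = 62500*(-1/63429) = -62500/63429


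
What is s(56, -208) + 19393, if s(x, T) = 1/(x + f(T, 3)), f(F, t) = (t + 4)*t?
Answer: 1493262/77 ≈ 19393.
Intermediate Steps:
f(F, t) = t*(4 + t) (f(F, t) = (4 + t)*t = t*(4 + t))
s(x, T) = 1/(21 + x) (s(x, T) = 1/(x + 3*(4 + 3)) = 1/(x + 3*7) = 1/(x + 21) = 1/(21 + x))
s(56, -208) + 19393 = 1/(21 + 56) + 19393 = 1/77 + 19393 = 1493262/77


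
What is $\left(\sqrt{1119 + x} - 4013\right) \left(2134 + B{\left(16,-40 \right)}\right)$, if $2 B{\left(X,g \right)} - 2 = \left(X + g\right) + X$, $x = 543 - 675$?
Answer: $-8551703 + 2131 \sqrt{987} \approx -8.4848 \cdot 10^{6}$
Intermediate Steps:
$x = -132$
$B{\left(X,g \right)} = 1 + X + \frac{g}{2}$ ($B{\left(X,g \right)} = 1 + \frac{\left(X + g\right) + X}{2} = 1 + \frac{g + 2 X}{2} = 1 + \left(X + \frac{g}{2}\right) = 1 + X + \frac{g}{2}$)
$\left(\sqrt{1119 + x} - 4013\right) \left(2134 + B{\left(16,-40 \right)}\right) = \left(\sqrt{1119 - 132} - 4013\right) \left(2134 + \left(1 + 16 + \frac{1}{2} \left(-40\right)\right)\right) = \left(\sqrt{987} - 4013\right) \left(2134 + \left(1 + 16 - 20\right)\right) = \left(-4013 + \sqrt{987}\right) \left(2134 - 3\right) = \left(-4013 + \sqrt{987}\right) 2131 = -8551703 + 2131 \sqrt{987}$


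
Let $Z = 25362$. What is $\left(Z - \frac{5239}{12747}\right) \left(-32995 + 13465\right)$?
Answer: $- \frac{300654282750}{607} \approx -4.9531 \cdot 10^{8}$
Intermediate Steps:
$\left(Z - \frac{5239}{12747}\right) \left(-32995 + 13465\right) = \left(25362 - \frac{5239}{12747}\right) \left(-32995 + 13465\right) = \left(25362 - \frac{5239}{12747}\right) \left(-19530\right) = \frac{323284175}{12747} \left(-19530\right) = - \frac{300654282750}{607}$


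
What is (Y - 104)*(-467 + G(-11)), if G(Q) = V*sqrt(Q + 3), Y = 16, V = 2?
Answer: 41096 - 352*I*sqrt(2) ≈ 41096.0 - 497.8*I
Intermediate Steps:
G(Q) = 2*sqrt(3 + Q) (G(Q) = 2*sqrt(Q + 3) = 2*sqrt(3 + Q))
(Y - 104)*(-467 + G(-11)) = (16 - 104)*(-467 + 2*sqrt(3 - 11)) = -88*(-467 + 2*sqrt(-8)) = -88*(-467 + 2*(2*I*sqrt(2))) = -88*(-467 + 4*I*sqrt(2)) = 41096 - 352*I*sqrt(2)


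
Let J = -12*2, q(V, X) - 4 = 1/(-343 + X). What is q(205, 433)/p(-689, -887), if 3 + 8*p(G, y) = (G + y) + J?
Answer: -1444/72135 ≈ -0.020018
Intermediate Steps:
q(V, X) = 4 + 1/(-343 + X)
J = -24
p(G, y) = -27/8 + G/8 + y/8 (p(G, y) = -3/8 + ((G + y) - 24)/8 = -3/8 + (-24 + G + y)/8 = -3/8 + (-3 + G/8 + y/8) = -27/8 + G/8 + y/8)
q(205, 433)/p(-689, -887) = ((-1371 + 4*433)/(-343 + 433))/(-27/8 + (⅛)*(-689) + (⅛)*(-887)) = ((-1371 + 1732)/90)/(-27/8 - 689/8 - 887/8) = ((1/90)*361)/(-1603/8) = (361/90)*(-8/1603) = -1444/72135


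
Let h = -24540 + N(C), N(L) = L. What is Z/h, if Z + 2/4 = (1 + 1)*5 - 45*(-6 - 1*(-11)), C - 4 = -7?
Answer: 431/49086 ≈ 0.0087805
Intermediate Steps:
C = -3 (C = 4 - 7 = -3)
h = -24543 (h = -24540 - 3 = -24543)
Z = -431/2 (Z = -½ + ((1 + 1)*5 - 45*(-6 - 1*(-11))) = -½ + (2*5 - 45*(-6 + 11)) = -½ + (10 - 45*5) = -½ + (10 - 225) = -½ - 215 = -431/2 ≈ -215.50)
Z/h = -431/2/(-24543) = -431/2*(-1/24543) = 431/49086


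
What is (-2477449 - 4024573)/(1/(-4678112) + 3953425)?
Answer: -30417187142464/18494564933599 ≈ -1.6447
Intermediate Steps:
(-2477449 - 4024573)/(1/(-4678112) + 3953425) = -6502022/(-1/4678112 + 3953425) = -6502022/18494564933599/4678112 = -6502022*4678112/18494564933599 = -30417187142464/18494564933599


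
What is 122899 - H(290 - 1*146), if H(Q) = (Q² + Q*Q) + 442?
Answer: 80985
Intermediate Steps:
H(Q) = 442 + 2*Q² (H(Q) = (Q² + Q²) + 442 = 2*Q² + 442 = 442 + 2*Q²)
122899 - H(290 - 1*146) = 122899 - (442 + 2*(290 - 1*146)²) = 122899 - (442 + 2*(290 - 146)²) = 122899 - (442 + 2*144²) = 122899 - (442 + 2*20736) = 122899 - (442 + 41472) = 122899 - 1*41914 = 122899 - 41914 = 80985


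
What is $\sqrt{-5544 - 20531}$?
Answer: $5 i \sqrt{1043} \approx 161.48 i$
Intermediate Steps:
$\sqrt{-5544 - 20531} = \sqrt{-26075} = 5 i \sqrt{1043}$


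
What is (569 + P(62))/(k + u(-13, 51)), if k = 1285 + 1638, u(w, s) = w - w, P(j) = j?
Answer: 631/2923 ≈ 0.21587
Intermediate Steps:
u(w, s) = 0
k = 2923
(569 + P(62))/(k + u(-13, 51)) = (569 + 62)/(2923 + 0) = 631/2923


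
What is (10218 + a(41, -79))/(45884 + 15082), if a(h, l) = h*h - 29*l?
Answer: 2365/10161 ≈ 0.23275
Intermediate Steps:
a(h, l) = h² - 29*l
(10218 + a(41, -79))/(45884 + 15082) = (10218 + (41² - 29*(-79)))/(45884 + 15082) = (10218 + (1681 + 2291))/60966 = (10218 + 3972)*(1/60966) = 14190*(1/60966) = 2365/10161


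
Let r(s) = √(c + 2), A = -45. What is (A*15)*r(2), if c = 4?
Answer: -675*√6 ≈ -1653.4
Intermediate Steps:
r(s) = √6 (r(s) = √(4 + 2) = √6)
(A*15)*r(2) = (-45*15)*√6 = -675*√6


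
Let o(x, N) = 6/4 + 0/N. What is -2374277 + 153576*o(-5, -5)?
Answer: -2143913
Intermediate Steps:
o(x, N) = 3/2 (o(x, N) = 6*(1/4) + 0 = 3/2 + 0 = 3/2)
-2374277 + 153576*o(-5, -5) = -2374277 + 153576*(3/2) = -2374277 + 230364 = -2143913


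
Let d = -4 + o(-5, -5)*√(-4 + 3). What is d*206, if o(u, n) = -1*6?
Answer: -824 - 1236*I ≈ -824.0 - 1236.0*I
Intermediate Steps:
o(u, n) = -6
d = -4 - 6*I (d = -4 - 6*√(-4 + 3) = -4 - 6*I ≈ -4.0 - 6.0*I)
d*206 = (-4 - 6*I)*206 = -824 - 1236*I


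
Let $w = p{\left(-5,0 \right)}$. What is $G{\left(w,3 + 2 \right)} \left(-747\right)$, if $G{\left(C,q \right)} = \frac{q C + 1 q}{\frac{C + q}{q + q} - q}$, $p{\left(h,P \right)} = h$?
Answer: $-2988$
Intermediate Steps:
$w = -5$
$G{\left(C,q \right)} = \frac{q + C q}{- q + \frac{C + q}{2 q}}$ ($G{\left(C,q \right)} = \frac{C q + q}{\frac{C + q}{2 q} - q} = \frac{q + C q}{\left(C + q\right) \frac{1}{2 q} - q} = \frac{q + C q}{\frac{C + q}{2 q} - q} = \frac{q + C q}{- q + \frac{C + q}{2 q}}$)
$G{\left(w,3 + 2 \right)} \left(-747\right) = \frac{2 \left(3 + 2\right)^{2} \left(1 - 5\right)}{-5 + \left(3 + 2\right) - 2 \left(3 + 2\right)^{2}} \left(-747\right) = 2 \cdot 5^{2} \frac{1}{-5 + 5 - 2 \cdot 5^{2}} \left(-4\right) \left(-747\right) = 2 \cdot 25 \frac{1}{-5 + 5 - 50} \left(-4\right) \left(-747\right) = 2 \cdot 25 \frac{1}{-50} \left(-4\right) \left(-747\right) = 2 \cdot 25 \left(- \frac{1}{50}\right) \left(-4\right) \left(-747\right) = 4 \left(-747\right) = -2988$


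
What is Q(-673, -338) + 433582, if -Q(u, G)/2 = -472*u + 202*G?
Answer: -65178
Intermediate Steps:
Q(u, G) = -404*G + 944*u (Q(u, G) = -2*(-472*u + 202*G) = -404*G + 944*u)
Q(-673, -338) + 433582 = (-404*(-338) + 944*(-673)) + 433582 = (136552 - 635312) + 433582 = -498760 + 433582 = -65178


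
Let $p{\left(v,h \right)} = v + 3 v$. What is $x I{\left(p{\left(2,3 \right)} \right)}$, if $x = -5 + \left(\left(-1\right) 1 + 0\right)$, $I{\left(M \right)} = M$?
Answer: $-48$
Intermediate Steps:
$p{\left(v,h \right)} = 4 v$
$x = -6$ ($x = -5 + \left(-1 + 0\right) = -5 - 1 = -6$)
$x I{\left(p{\left(2,3 \right)} \right)} = - 6 \cdot 4 \cdot 2 = \left(-6\right) 8 = -48$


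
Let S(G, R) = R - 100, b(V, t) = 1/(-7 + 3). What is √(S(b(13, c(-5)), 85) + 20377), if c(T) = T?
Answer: √20362 ≈ 142.70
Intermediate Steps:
b(V, t) = -¼ (b(V, t) = 1/(-4) = -¼)
S(G, R) = -100 + R
√(S(b(13, c(-5)), 85) + 20377) = √((-100 + 85) + 20377) = √(-15 + 20377) = √20362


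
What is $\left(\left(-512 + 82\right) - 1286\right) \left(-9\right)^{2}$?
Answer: $-138996$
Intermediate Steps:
$\left(\left(-512 + 82\right) - 1286\right) \left(-9\right)^{2} = \left(-430 - 1286\right) 81 = \left(-1716\right) 81 = -138996$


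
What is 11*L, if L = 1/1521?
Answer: 11/1521 ≈ 0.0072321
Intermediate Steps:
L = 1/1521 ≈ 0.00065746
11*L = 11*(1/1521) = 11/1521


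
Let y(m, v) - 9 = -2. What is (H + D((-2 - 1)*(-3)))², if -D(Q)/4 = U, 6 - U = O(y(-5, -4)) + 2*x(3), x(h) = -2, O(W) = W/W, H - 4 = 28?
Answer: 16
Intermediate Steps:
H = 32 (H = 4 + 28 = 32)
y(m, v) = 7 (y(m, v) = 9 - 2 = 7)
O(W) = 1
U = 9 (U = 6 - (1 + 2*(-2)) = 6 - (1 - 4) = 6 - 1*(-3) = 6 + 3 = 9)
D(Q) = -36 (D(Q) = -4*9 = -36)
(H + D((-2 - 1)*(-3)))² = (32 - 36)² = (-4)² = 16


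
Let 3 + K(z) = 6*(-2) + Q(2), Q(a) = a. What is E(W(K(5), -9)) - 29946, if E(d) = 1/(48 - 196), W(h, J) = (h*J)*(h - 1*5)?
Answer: -4432009/148 ≈ -29946.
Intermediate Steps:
K(z) = -13 (K(z) = -3 + (6*(-2) + 2) = -3 + (-12 + 2) = -3 - 10 = -13)
W(h, J) = J*h*(-5 + h) (W(h, J) = (J*h)*(h - 5) = (J*h)*(-5 + h) = J*h*(-5 + h))
E(d) = -1/148 (E(d) = 1/(-148) = -1/148)
E(W(K(5), -9)) - 29946 = -1/148 - 29946 = -4432009/148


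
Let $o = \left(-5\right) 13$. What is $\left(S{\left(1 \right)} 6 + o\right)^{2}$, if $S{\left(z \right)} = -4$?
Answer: $7921$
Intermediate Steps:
$o = -65$
$\left(S{\left(1 \right)} 6 + o\right)^{2} = \left(\left(-4\right) 6 - 65\right)^{2} = \left(-24 - 65\right)^{2} = \left(-89\right)^{2} = 7921$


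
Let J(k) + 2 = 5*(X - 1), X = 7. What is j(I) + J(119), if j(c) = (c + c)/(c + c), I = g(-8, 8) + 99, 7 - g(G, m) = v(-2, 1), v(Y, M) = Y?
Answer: 29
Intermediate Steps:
g(G, m) = 9 (g(G, m) = 7 - 1*(-2) = 7 + 2 = 9)
J(k) = 28 (J(k) = -2 + 5*(7 - 1) = -2 + 5*6 = -2 + 30 = 28)
I = 108 (I = 9 + 99 = 108)
j(c) = 1 (j(c) = (2*c)/((2*c)) = (2*c)*(1/(2*c)) = 1)
j(I) + J(119) = 1 + 28 = 29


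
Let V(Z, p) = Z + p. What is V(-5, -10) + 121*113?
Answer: 13658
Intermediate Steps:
V(-5, -10) + 121*113 = (-5 - 10) + 121*113 = -15 + 13673 = 13658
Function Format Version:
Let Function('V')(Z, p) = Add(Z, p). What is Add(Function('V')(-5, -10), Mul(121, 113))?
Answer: 13658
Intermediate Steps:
Add(Function('V')(-5, -10), Mul(121, 113)) = Add(Add(-5, -10), Mul(121, 113)) = Add(-15, 13673) = 13658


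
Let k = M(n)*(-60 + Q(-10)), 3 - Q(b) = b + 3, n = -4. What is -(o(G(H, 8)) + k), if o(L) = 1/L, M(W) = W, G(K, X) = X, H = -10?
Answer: -1601/8 ≈ -200.13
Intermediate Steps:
Q(b) = -b (Q(b) = 3 - (b + 3) = 3 - (3 + b) = 3 + (-3 - b) = -b)
k = 200 (k = -4*(-60 - 1*(-10)) = -4*(-60 + 10) = -4*(-50) = 200)
-(o(G(H, 8)) + k) = -(1/8 + 200) = -1*1601/8 = -1601/8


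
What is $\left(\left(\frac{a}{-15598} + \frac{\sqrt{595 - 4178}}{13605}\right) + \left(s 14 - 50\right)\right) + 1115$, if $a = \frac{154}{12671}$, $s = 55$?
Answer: $\frac{16485161058}{8983739} + \frac{i \sqrt{3583}}{13605} \approx 1835.0 + 0.0043997 i$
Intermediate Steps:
$a = \frac{154}{12671}$ ($a = 154 \cdot \frac{1}{12671} = \frac{154}{12671} \approx 0.012154$)
$\left(\left(\frac{a}{-15598} + \frac{\sqrt{595 - 4178}}{13605}\right) + \left(s 14 - 50\right)\right) + 1115 = \left(\left(\frac{154}{12671 \left(-15598\right)} + \frac{\sqrt{595 - 4178}}{13605}\right) + \left(55 \cdot 14 - 50\right)\right) + 1115 = \left(\left(\frac{154}{12671} \left(- \frac{1}{15598}\right) + \sqrt{-3583} \cdot \frac{1}{13605}\right) + \left(770 - 50\right)\right) + 1115 = \left(\left(- \frac{7}{8983739} + i \sqrt{3583} \cdot \frac{1}{13605}\right) + 720\right) + 1115 = \left(\left(- \frac{7}{8983739} + \frac{i \sqrt{3583}}{13605}\right) + 720\right) + 1115 = \left(\frac{6468292073}{8983739} + \frac{i \sqrt{3583}}{13605}\right) + 1115 = \frac{16485161058}{8983739} + \frac{i \sqrt{3583}}{13605}$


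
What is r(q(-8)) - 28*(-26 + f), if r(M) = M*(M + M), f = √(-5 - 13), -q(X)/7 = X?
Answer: 7000 - 84*I*√2 ≈ 7000.0 - 118.79*I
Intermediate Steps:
q(X) = -7*X
f = 3*I*√2 (f = √(-18) = 3*I*√2 ≈ 4.2426*I)
r(M) = 2*M² (r(M) = M*(2*M) = 2*M²)
r(q(-8)) - 28*(-26 + f) = 2*(-7*(-8))² - 28*(-26 + 3*I*√2) = 2*56² + (728 - 84*I*√2) = 2*3136 + (728 - 84*I*√2) = 6272 + (728 - 84*I*√2) = 7000 - 84*I*√2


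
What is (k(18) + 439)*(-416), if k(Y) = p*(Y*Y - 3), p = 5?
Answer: -850304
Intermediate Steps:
k(Y) = -15 + 5*Y² (k(Y) = 5*(Y*Y - 3) = 5*(Y² - 3) = 5*(-3 + Y²) = -15 + 5*Y²)
(k(18) + 439)*(-416) = ((-15 + 5*18²) + 439)*(-416) = ((-15 + 5*324) + 439)*(-416) = ((-15 + 1620) + 439)*(-416) = (1605 + 439)*(-416) = 2044*(-416) = -850304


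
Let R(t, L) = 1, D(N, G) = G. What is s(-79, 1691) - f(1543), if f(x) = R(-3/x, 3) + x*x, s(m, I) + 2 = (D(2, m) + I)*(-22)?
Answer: -2416316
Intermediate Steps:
s(m, I) = -2 - 22*I - 22*m (s(m, I) = -2 + (m + I)*(-22) = -2 + (I + m)*(-22) = -2 + (-22*I - 22*m) = -2 - 22*I - 22*m)
f(x) = 1 + x² (f(x) = 1 + x*x = 1 + x²)
s(-79, 1691) - f(1543) = (-2 - 22*1691 - 22*(-79)) - (1 + 1543²) = (-2 - 37202 + 1738) - (1 + 2380849) = -35466 - 1*2380850 = -35466 - 2380850 = -2416316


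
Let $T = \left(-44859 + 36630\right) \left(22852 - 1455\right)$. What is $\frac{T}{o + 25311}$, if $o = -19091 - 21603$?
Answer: $\frac{176075913}{15383} \approx 11446.0$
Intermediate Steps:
$o = -40694$
$T = -176075913$ ($T = \left(-8229\right) 21397 = -176075913$)
$\frac{T}{o + 25311} = - \frac{176075913}{-40694 + 25311} = - \frac{176075913}{-15383} = \left(-176075913\right) \left(- \frac{1}{15383}\right) = \frac{176075913}{15383}$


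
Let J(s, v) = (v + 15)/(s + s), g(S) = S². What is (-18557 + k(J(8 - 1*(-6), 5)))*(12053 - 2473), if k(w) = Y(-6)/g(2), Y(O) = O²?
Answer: -177689840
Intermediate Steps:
J(s, v) = (15 + v)/(2*s) (J(s, v) = (15 + v)/((2*s)) = (15 + v)*(1/(2*s)) = (15 + v)/(2*s))
k(w) = 9 (k(w) = (-6)²/(2²) = 36/4 = 36*(¼) = 9)
(-18557 + k(J(8 - 1*(-6), 5)))*(12053 - 2473) = (-18557 + 9)*(12053 - 2473) = -18548*9580 = -177689840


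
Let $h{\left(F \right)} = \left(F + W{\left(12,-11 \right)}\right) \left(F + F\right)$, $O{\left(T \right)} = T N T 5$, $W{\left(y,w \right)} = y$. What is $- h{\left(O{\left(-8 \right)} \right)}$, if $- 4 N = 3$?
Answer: $-109440$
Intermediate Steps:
$N = - \frac{3}{4}$ ($N = \left(- \frac{1}{4}\right) 3 = - \frac{3}{4} \approx -0.75$)
$O{\left(T \right)} = - \frac{15 T^{2}}{4}$ ($O{\left(T \right)} = T \left(- \frac{3}{4}\right) T 5 = - \frac{3 T}{4} T 5 = - \frac{3 T^{2}}{4} \cdot 5 = - \frac{15 T^{2}}{4}$)
$h{\left(F \right)} = 2 F \left(12 + F\right)$ ($h{\left(F \right)} = \left(F + 12\right) \left(F + F\right) = \left(12 + F\right) 2 F = 2 F \left(12 + F\right)$)
$- h{\left(O{\left(-8 \right)} \right)} = - 2 \left(- \frac{15 \left(-8\right)^{2}}{4}\right) \left(12 - \frac{15 \left(-8\right)^{2}}{4}\right) = - 2 \left(\left(- \frac{15}{4}\right) 64\right) \left(12 - 240\right) = - 2 \left(-240\right) \left(12 - 240\right) = - 2 \left(-240\right) \left(-228\right) = \left(-1\right) 109440 = -109440$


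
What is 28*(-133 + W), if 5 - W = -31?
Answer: -2716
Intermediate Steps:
W = 36 (W = 5 - 1*(-31) = 5 + 31 = 36)
28*(-133 + W) = 28*(-133 + 36) = 28*(-97) = -2716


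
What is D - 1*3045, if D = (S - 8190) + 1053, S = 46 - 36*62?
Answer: -12368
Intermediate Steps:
S = -2186 (S = 46 - 2232 = -2186)
D = -9323 (D = (-2186 - 8190) + 1053 = -10376 + 1053 = -9323)
D - 1*3045 = -9323 - 1*3045 = -9323 - 3045 = -12368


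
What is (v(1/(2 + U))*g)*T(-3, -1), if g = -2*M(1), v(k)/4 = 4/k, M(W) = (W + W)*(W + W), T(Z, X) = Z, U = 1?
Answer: 1152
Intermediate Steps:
M(W) = 4*W**2 (M(W) = (2*W)*(2*W) = 4*W**2)
v(k) = 16/k (v(k) = 4*(4/k) = 16/k)
g = -8 (g = -8*1**2 = -8 ≈ -8.0000)
(v(1/(2 + U))*g)*T(-3, -1) = ((16/(1/(2 + 1)))*(-8))*(-3) = ((16/(1/3))*(-8))*(-3) = ((16*3)*(-8))*(-3) = (48*(-8))*(-3) = -384*(-3) = 1152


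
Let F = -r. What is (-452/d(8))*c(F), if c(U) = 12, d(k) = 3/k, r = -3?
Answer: -14464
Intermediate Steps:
F = 3 (F = -1*(-3) = 3)
(-452/d(8))*c(F) = -452/(3/8)*12 = -452/(3*(⅛))*12 = -452/3/8*12 = -452*8/3*12 = -3616/3*12 = -14464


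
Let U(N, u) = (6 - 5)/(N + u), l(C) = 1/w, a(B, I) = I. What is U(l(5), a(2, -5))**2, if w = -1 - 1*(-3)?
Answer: 4/81 ≈ 0.049383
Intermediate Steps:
w = 2 (w = -1 + 3 = 2)
l(C) = 1/2
U(N, u) = 1/(N + u)
U(l(5), a(2, -5))**2 = (1/(1/2 - 5))**2 = (1/(-9/2))**2 = (-2/9)**2 = 4/81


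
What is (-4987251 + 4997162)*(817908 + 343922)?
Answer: 11514897130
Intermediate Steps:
(-4987251 + 4997162)*(817908 + 343922) = 9911*1161830 = 11514897130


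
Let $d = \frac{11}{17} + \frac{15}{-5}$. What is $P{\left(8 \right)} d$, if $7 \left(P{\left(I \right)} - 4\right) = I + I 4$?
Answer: $- \frac{160}{7} \approx -22.857$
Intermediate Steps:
$P{\left(I \right)} = 4 + \frac{5 I}{7}$ ($P{\left(I \right)} = 4 + \frac{I + I 4}{7} = 4 + \frac{I + 4 I}{7} = 4 + \frac{5 I}{7}$)
$d = - \frac{40}{17}$ ($d = 11 \cdot \frac{1}{17} + 15 \left(- \frac{1}{5}\right) = \frac{11}{17} - 3 = - \frac{40}{17} \approx -2.3529$)
$P{\left(8 \right)} d = \left(4 + \frac{5}{7} \cdot 8\right) \left(- \frac{40}{17}\right) = \left(4 + \frac{40}{7}\right) \left(- \frac{40}{17}\right) = \frac{68}{7} \left(- \frac{40}{17}\right) = - \frac{160}{7}$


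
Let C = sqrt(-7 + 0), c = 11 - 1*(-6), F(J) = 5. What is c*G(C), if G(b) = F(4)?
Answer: 85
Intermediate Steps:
c = 17 (c = 11 + 6 = 17)
C = I*sqrt(7) (C = sqrt(-7) = I*sqrt(7) ≈ 2.6458*I)
G(b) = 5
c*G(C) = 17*5 = 85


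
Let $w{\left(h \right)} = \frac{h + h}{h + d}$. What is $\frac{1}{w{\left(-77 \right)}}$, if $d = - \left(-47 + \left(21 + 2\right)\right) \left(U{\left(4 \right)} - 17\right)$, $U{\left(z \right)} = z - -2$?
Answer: $\frac{31}{14} \approx 2.2143$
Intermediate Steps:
$U{\left(z \right)} = 2 + z$ ($U{\left(z \right)} = z + 2 = 2 + z$)
$d = -264$ ($d = - \left(-47 + \left(21 + 2\right)\right) \left(\left(2 + 4\right) - 17\right) = - \left(-47 + 23\right) \left(6 - 17\right) = - \left(-24\right) \left(-11\right) = \left(-1\right) 264 = -264$)
$w{\left(h \right)} = \frac{2 h}{-264 + h}$ ($w{\left(h \right)} = \frac{h + h}{h - 264} = \frac{2 h}{-264 + h}$)
$\frac{1}{w{\left(-77 \right)}} = \frac{1}{2 \left(-77\right) \frac{1}{-264 - 77}} = \frac{1}{2 \left(-77\right) \frac{1}{-341}} = \frac{1}{2 \left(-77\right) \left(- \frac{1}{341}\right)} = \frac{1}{\frac{14}{31}} = \frac{31}{14}$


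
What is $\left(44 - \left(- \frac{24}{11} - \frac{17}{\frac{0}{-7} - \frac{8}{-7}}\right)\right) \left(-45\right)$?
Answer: $- \frac{241785}{88} \approx -2747.6$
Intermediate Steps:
$\left(44 - \left(- \frac{24}{11} - \frac{17}{\frac{0}{-7} - \frac{8}{-7}}\right)\right) \left(-45\right) = \left(44 - \left(- \frac{24}{11} - \frac{17}{0 \left(- \frac{1}{7}\right) - - \frac{8}{7}}\right)\right) \left(-45\right) = \left(44 + \left(\frac{24}{11} + \frac{17}{0 + \frac{8}{7}}\right)\right) \left(-45\right) = \left(44 + \left(\frac{24}{11} + \frac{17}{\frac{8}{7}}\right)\right) \left(-45\right) = \left(44 + \left(\frac{24}{11} + 17 \cdot \frac{7}{8}\right)\right) \left(-45\right) = \left(44 + \left(\frac{24}{11} + \frac{119}{8}\right)\right) \left(-45\right) = \left(44 + \frac{1501}{88}\right) \left(-45\right) = \frac{5373}{88} \left(-45\right) = - \frac{241785}{88}$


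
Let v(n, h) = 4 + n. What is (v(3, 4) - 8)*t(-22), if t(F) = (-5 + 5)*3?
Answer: 0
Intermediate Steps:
t(F) = 0 (t(F) = 0*3 = 0)
(v(3, 4) - 8)*t(-22) = ((4 + 3) - 8)*0 = (7 - 8)*0 = -1*0 = 0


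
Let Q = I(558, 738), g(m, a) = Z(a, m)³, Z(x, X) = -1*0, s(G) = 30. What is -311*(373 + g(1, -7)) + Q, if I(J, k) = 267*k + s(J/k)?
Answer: 81073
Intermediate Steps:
I(J, k) = 30 + 267*k (I(J, k) = 267*k + 30 = 30 + 267*k)
Z(x, X) = 0
g(m, a) = 0 (g(m, a) = 0³ = 0)
Q = 197076 (Q = 30 + 267*738 = 30 + 197046 = 197076)
-311*(373 + g(1, -7)) + Q = -311*(373 + 0) + 197076 = -311*373 + 197076 = -116003 + 197076 = 81073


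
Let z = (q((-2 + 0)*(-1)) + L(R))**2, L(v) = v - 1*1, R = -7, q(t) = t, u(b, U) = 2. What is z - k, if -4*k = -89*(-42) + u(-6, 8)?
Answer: 971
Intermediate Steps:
L(v) = -1 + v (L(v) = v - 1 = -1 + v)
k = -935 (k = -(-89*(-42) + 2)/4 = -(3738 + 2)/4 = -1/4*3740 = -935)
z = 36 (z = ((-2 + 0)*(-1) + (-1 - 7))**2 = (-2*(-1) - 8)**2 = (2 - 8)**2 = (-6)**2 = 36)
z - k = 36 - 1*(-935) = 36 + 935 = 971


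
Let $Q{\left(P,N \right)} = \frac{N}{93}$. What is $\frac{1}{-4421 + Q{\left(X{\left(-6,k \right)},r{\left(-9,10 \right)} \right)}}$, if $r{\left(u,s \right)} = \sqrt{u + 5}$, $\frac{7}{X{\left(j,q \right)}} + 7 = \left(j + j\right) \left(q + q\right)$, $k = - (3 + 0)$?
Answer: $- \frac{38237229}{169046789413} - \frac{186 i}{169046789413} \approx -0.00022619 - 1.1003 \cdot 10^{-9} i$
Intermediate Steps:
$k = -3$ ($k = \left(-1\right) 3 = -3$)
$X{\left(j,q \right)} = \frac{7}{-7 + 4 j q}$ ($X{\left(j,q \right)} = \frac{7}{-7 + \left(j + j\right) \left(q + q\right)} = \frac{7}{-7 + 2 j 2 q} = \frac{7}{-7 + 4 j q}$)
$r{\left(u,s \right)} = \sqrt{5 + u}$
$Q{\left(P,N \right)} = \frac{N}{93}$ ($Q{\left(P,N \right)} = N \frac{1}{93} = \frac{N}{93}$)
$\frac{1}{-4421 + Q{\left(X{\left(-6,k \right)},r{\left(-9,10 \right)} \right)}} = \frac{1}{-4421 + \frac{\sqrt{5 - 9}}{93}} = \frac{1}{-4421 + \frac{\sqrt{-4}}{93}} = \frac{1}{-4421 + \frac{2 i}{93}} = \frac{8649 \left(-4421 - \frac{2 i}{93}\right)}{169046789413}$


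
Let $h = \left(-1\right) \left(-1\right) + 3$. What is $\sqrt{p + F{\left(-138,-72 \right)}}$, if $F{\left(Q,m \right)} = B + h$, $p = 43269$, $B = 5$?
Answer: $\sqrt{43278} \approx 208.03$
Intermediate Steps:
$h = 4$ ($h = 1 + 3 = 4$)
$F{\left(Q,m \right)} = 9$ ($F{\left(Q,m \right)} = 5 + 4 = 9$)
$\sqrt{p + F{\left(-138,-72 \right)}} = \sqrt{43269 + 9} = \sqrt{43278}$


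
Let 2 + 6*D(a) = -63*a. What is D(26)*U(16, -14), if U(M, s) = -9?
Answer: 2460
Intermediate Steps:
D(a) = -⅓ - 21*a/2 (D(a) = -⅓ + (-63*a)/6 = -⅓ - 21*a/2)
D(26)*U(16, -14) = (-⅓ - 21/2*26)*(-9) = (-⅓ - 273)*(-9) = -820/3*(-9) = 2460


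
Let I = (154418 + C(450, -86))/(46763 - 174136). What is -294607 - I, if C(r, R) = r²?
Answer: -37524620493/127373 ≈ -2.9460e+5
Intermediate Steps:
I = -356918/127373 (I = (154418 + 450²)/(46763 - 174136) = (154418 + 202500)/(-127373) = 356918*(-1/127373) = -356918/127373 ≈ -2.8021)
-294607 - I = -294607 - 1*(-356918/127373) = -294607 + 356918/127373 = -37524620493/127373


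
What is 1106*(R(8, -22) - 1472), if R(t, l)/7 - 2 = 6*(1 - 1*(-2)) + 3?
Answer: -1449966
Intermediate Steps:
R(t, l) = 161 (R(t, l) = 14 + 7*(6*(1 - 1*(-2)) + 3) = 14 + 7*(6*(1 + 2) + 3) = 14 + 7*(6*3 + 3) = 14 + 7*(18 + 3) = 14 + 7*21 = 14 + 147 = 161)
1106*(R(8, -22) - 1472) = 1106*(161 - 1472) = 1106*(-1311) = -1449966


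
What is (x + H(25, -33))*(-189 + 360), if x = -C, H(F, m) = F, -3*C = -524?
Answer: -25593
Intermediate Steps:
C = 524/3 (C = -⅓*(-524) = 524/3 ≈ 174.67)
x = -524/3 (x = -1*524/3 = -524/3 ≈ -174.67)
(x + H(25, -33))*(-189 + 360) = (-524/3 + 25)*(-189 + 360) = -449/3*171 = -25593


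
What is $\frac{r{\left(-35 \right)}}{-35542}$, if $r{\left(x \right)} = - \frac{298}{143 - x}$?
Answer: $\frac{149}{3163238} \approx 4.7104 \cdot 10^{-5}$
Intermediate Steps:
$\frac{r{\left(-35 \right)}}{-35542} = \frac{298 \frac{1}{-143 - 35}}{-35542} = \frac{298}{-178} \left(- \frac{1}{35542}\right) = 298 \left(- \frac{1}{178}\right) \left(- \frac{1}{35542}\right) = \left(- \frac{149}{89}\right) \left(- \frac{1}{35542}\right) = \frac{149}{3163238}$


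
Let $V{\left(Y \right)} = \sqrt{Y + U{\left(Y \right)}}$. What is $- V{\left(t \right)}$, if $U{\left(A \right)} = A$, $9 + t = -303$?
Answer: $- 4 i \sqrt{39} \approx - 24.98 i$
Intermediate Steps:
$t = -312$ ($t = -9 - 303 = -312$)
$V{\left(Y \right)} = \sqrt{2} \sqrt{Y}$ ($V{\left(Y \right)} = \sqrt{Y + Y} = \sqrt{2 Y} = \sqrt{2} \sqrt{Y}$)
$- V{\left(t \right)} = - \sqrt{2} \sqrt{-312} = - \sqrt{2} \cdot 2 i \sqrt{78} = - 4 i \sqrt{39}$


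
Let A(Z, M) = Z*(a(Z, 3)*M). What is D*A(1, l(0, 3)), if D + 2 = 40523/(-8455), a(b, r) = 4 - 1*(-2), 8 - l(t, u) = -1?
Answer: -3101382/8455 ≈ -366.81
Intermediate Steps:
l(t, u) = 9 (l(t, u) = 8 - 1*(-1) = 8 + 1 = 9)
a(b, r) = 6 (a(b, r) = 4 + 2 = 6)
A(Z, M) = 6*M*Z (A(Z, M) = Z*(6*M) = 6*M*Z)
D = -57433/8455 (D = -2 + 40523/(-8455) = -2 + 40523*(-1/8455) = -2 - 40523/8455 = -57433/8455 ≈ -6.7928)
D*A(1, l(0, 3)) = -344598*9/8455 = -57433/8455*54 = -3101382/8455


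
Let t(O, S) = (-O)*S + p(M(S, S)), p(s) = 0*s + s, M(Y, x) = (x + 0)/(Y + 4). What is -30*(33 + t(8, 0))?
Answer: -990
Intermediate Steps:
M(Y, x) = x/(4 + Y)
p(s) = s (p(s) = 0 + s = s)
t(O, S) = S/(4 + S) - O*S (t(O, S) = (-O)*S + S/(4 + S) = -O*S + S/(4 + S) = S/(4 + S) - O*S)
-30*(33 + t(8, 0)) = -30*(33 + 0*(1 - 1*8*(4 + 0))/(4 + 0)) = -30*(33 + 0*(1 - 1*8*4)/4) = -30*(33 + 0*(1/4)*(1 - 32)) = -30*(33 + 0*(1/4)*(-31)) = -30*(33 + 0) = -30*33 = -990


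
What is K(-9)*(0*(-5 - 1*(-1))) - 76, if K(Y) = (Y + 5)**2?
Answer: -76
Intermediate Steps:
K(Y) = (5 + Y)**2
K(-9)*(0*(-5 - 1*(-1))) - 76 = (5 - 9)**2*(0*(-5 - 1*(-1))) - 76 = (-4)**2*(0*(-5 + 1)) - 76 = 16*(0*(-4)) - 76 = 16*0 - 76 = 0 - 76 = -76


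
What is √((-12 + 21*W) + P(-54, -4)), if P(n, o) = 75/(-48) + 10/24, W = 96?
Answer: √288411/12 ≈ 44.753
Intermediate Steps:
P(n, o) = -55/48 (P(n, o) = 75*(-1/48) + 10*(1/24) = -25/16 + 5/12 = -55/48)
√((-12 + 21*W) + P(-54, -4)) = √((-12 + 21*96) - 55/48) = √((-12 + 2016) - 55/48) = √(2004 - 55/48) = √(96137/48) = √288411/12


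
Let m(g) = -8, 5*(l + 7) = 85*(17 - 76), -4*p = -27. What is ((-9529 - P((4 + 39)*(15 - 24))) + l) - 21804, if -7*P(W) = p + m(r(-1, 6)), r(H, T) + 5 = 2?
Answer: -905609/28 ≈ -32343.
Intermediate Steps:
p = 27/4 (p = -1/4*(-27) = 27/4 ≈ 6.7500)
l = -1010 (l = -7 + (85*(17 - 76))/5 = -7 + (85*(-59))/5 = -7 + (1/5)*(-5015) = -7 - 1003 = -1010)
r(H, T) = -3 (r(H, T) = -5 + 2 = -3)
P(W) = 5/28 (P(W) = -(27/4 - 8)/7 = -1/7*(-5/4) = 5/28)
((-9529 - P((4 + 39)*(15 - 24))) + l) - 21804 = ((-9529 - 1*5/28) - 1010) - 21804 = ((-9529 - 5/28) - 1010) - 21804 = (-266817/28 - 1010) - 21804 = -295097/28 - 21804 = -905609/28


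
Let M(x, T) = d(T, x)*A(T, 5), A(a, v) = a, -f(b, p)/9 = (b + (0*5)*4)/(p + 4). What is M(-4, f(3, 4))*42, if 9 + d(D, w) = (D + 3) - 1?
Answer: 47061/32 ≈ 1470.7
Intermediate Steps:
f(b, p) = -9*b/(4 + p) (f(b, p) = -9*(b + (0*5)*4)/(p + 4) = -9*(b + 0*4)/(4 + p) = -9*(b + 0)/(4 + p) = -9*b/(4 + p))
d(D, w) = -7 + D (d(D, w) = -9 + ((D + 3) - 1) = -9 + ((3 + D) - 1) = -9 + (2 + D) = -7 + D)
M(x, T) = T*(-7 + T) (M(x, T) = (-7 + T)*T = T*(-7 + T))
M(-4, f(3, 4))*42 = ((-9*3/(4 + 4))*(-7 - 9*3/(4 + 4)))*42 = ((-9*3/8)*(-7 - 9*3/8))*42 = ((-9*3*⅛)*(-7 - 9*3*⅛))*42 = -27*(-7 - 27/8)/8*42 = -27/8*(-83/8)*42 = (2241/64)*42 = 47061/32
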